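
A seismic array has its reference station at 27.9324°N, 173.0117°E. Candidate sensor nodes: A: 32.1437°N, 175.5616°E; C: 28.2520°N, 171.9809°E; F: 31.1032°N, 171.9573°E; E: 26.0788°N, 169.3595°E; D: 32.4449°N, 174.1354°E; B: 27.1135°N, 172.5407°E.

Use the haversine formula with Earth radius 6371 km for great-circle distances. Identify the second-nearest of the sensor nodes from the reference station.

C

Distances from the reference station (27.9324°N, 173.0117°E):
B: 102.2 km
C: 107.2 km
F: 367.0 km
E: 416.4 km
D: 513.2 km
A: 528.7 km
The second-nearest is C at 107.2 km.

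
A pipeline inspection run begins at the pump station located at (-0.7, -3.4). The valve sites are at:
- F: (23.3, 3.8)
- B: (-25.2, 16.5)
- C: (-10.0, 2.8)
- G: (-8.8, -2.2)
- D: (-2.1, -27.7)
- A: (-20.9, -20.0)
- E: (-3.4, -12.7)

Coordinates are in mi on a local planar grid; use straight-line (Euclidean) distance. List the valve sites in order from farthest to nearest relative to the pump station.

Computing each straight-line distance from (-0.7, -3.4):
B (-25.2, 16.5): 31.6 mi
A (-20.9, -20.0): 26.1 mi
F (23.3, 3.8): 25.1 mi
D (-2.1, -27.7): 24.3 mi
C (-10.0, 2.8): 11.2 mi
E (-3.4, -12.7): 9.7 mi
G (-8.8, -2.2): 8.2 mi

B, A, F, D, C, E, G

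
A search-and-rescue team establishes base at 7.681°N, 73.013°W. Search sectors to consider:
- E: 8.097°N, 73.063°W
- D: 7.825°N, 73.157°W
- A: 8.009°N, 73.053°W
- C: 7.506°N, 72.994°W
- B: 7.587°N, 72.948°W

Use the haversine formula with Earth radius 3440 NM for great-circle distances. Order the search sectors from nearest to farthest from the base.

Computing each great-circle distance from 7.681°N, 73.013°W:
B 7.587°N, 72.948°W: 6.8 NM
C 7.506°N, 72.994°W: 10.6 NM
D 7.825°N, 73.157°W: 12.2 NM
A 8.009°N, 73.053°W: 19.8 NM
E 8.097°N, 73.063°W: 25.2 NM

B, C, D, A, E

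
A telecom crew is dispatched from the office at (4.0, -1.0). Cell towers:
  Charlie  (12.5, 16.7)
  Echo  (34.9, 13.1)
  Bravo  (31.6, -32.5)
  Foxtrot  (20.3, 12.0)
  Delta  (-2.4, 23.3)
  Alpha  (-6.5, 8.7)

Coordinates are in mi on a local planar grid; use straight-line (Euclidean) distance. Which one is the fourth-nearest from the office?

Delta

Distance to each, sorted:
Alpha: 14.3 mi
Charlie: 19.6 mi
Foxtrot: 20.8 mi
Delta: 25.1 mi
Echo: 34.0 mi
Bravo: 41.9 mi
The fourth-nearest is Delta at 25.1 mi.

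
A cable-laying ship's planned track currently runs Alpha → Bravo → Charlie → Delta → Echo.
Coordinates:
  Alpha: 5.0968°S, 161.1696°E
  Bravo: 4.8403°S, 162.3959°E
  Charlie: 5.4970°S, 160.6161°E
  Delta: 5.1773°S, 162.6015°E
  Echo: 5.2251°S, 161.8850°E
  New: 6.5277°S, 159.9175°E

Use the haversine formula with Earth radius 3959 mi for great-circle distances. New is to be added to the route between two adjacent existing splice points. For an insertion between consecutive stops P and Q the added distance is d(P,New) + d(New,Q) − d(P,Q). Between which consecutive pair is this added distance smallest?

between Charlie and Delta

Added distance for inserting New between each consecutive pair:
Alpha–Bravo: 251.3 mi
Bravo–Charlie: 161.7 mi
Charlie–Delta: 154.3 mi
Delta–Echo: 319.8 mi
Smallest added distance is 154.3 mi, inserting between Charlie and Delta.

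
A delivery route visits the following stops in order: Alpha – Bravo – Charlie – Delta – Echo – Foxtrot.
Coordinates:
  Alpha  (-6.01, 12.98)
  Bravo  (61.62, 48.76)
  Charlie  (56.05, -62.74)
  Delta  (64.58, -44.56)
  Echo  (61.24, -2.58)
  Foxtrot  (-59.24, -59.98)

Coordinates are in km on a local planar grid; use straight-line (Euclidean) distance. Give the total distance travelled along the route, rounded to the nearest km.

Leg distances:
Alpha→Bravo: 76.5 km  (cumulative 76.5 km)
Bravo→Charlie: 111.6 km  (cumulative 188.2 km)
Charlie→Delta: 20.1 km  (cumulative 208.2 km)
Delta→Echo: 42.1 km  (cumulative 250.3 km)
Echo→Foxtrot: 133.5 km  (cumulative 383.8 km)
Total route length ≈ 384 km.

384 km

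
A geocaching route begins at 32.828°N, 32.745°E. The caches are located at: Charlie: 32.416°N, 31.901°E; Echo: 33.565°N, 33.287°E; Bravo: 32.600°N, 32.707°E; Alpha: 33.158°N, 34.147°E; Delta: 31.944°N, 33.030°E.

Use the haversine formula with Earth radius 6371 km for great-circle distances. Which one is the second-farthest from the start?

Distance to each, sorted:
Alpha: 135.8 km
Delta: 101.9 km
Echo: 96.2 km
Charlie: 91.4 km
Bravo: 25.6 km
The second-farthest is Delta at 101.9 km.

Delta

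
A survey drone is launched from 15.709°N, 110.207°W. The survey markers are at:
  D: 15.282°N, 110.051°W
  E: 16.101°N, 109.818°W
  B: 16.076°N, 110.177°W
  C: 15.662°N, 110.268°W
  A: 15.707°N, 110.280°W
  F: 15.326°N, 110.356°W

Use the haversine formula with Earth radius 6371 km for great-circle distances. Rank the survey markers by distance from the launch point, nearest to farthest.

Distances from the launch point:
A 15.707°N, 110.280°W: 7.8 km
C 15.662°N, 110.268°W: 8.4 km
B 16.076°N, 110.177°W: 40.9 km
F 15.326°N, 110.356°W: 45.5 km
D 15.282°N, 110.051°W: 50.3 km
E 16.101°N, 109.818°W: 60.3 km

A, C, B, F, D, E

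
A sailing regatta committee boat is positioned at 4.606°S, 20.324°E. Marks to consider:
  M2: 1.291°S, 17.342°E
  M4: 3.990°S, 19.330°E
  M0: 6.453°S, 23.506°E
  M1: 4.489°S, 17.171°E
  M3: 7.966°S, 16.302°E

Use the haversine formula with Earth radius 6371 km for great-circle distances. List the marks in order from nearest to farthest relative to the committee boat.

Distance from the committee boat at 4.606°S, 20.324°E to each:
M4 3.990°S, 19.330°E: 129.8 km
M1 4.489°S, 17.171°E: 349.7 km
M0 6.453°S, 23.506°E: 407.7 km
M2 1.291°S, 17.342°E: 495.5 km
M3 7.966°S, 16.302°E: 580.6 km

M4, M1, M0, M2, M3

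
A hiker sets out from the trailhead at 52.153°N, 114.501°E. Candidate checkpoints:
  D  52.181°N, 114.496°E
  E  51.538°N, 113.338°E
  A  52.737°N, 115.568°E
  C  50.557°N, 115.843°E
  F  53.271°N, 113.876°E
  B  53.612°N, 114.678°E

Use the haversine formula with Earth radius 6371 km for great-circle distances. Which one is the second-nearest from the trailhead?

Distance to each, sorted:
D: 3.1 km
A: 97.2 km
E: 105.2 km
F: 131.3 km
B: 162.7 km
C: 200.4 km
The second-nearest is A at 97.2 km.

A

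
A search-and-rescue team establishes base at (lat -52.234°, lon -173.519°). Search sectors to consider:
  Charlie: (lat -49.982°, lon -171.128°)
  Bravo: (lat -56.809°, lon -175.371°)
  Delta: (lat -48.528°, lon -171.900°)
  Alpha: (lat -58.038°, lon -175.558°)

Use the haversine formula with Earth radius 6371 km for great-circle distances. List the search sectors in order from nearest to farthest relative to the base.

Computing each great-circle distance from (lat -52.234°, lon -173.519°):
Charlie (lat -49.982°, lon -171.128°): 300.9 km
Delta (lat -48.528°, lon -171.900°): 427.8 km
Bravo (lat -56.809°, lon -175.371°): 522.5 km
Alpha (lat -58.038°, lon -175.558°): 658.2 km

Charlie, Delta, Bravo, Alpha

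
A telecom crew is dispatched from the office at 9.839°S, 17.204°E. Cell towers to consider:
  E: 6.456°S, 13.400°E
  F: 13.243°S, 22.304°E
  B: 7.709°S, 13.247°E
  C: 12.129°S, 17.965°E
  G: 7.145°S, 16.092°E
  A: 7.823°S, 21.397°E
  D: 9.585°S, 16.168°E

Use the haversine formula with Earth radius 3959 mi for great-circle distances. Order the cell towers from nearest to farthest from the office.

D, C, G, B, A, E, F

Computing each great-circle distance from 9.839°S, 17.204°E:
D 9.585°S, 16.168°E: 72.7 mi
C 12.129°S, 17.965°E: 166.4 mi
G 7.145°S, 16.092°E: 201.1 mi
B 7.709°S, 13.247°E: 307.7 mi
A 7.823°S, 21.397°E: 318.4 mi
E 6.456°S, 13.400°E: 349.7 mi
F 13.243°S, 22.304°E: 417.7 mi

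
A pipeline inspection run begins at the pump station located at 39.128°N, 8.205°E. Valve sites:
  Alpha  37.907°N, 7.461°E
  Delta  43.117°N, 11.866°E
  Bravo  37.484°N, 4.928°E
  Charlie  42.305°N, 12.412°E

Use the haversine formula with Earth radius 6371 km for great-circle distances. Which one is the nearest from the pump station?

Alpha

Distances from the pump station (39.128°N, 8.205°E):
Alpha: 150.4 km
Bravo: 339.3 km
Charlie: 500.4 km
Delta: 539.1 km
The nearest is Alpha at 150.4 km.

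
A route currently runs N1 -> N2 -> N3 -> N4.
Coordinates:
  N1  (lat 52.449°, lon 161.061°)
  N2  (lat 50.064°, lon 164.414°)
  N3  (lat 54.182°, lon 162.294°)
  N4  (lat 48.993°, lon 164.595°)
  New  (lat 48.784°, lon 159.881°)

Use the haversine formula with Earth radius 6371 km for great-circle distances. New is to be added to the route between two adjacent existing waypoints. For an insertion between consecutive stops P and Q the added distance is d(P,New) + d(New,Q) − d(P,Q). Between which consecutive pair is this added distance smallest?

Added distance for inserting New between each consecutive pair:
N1–N2: 420.1 km
N2–N3: 500.1 km
N3–N4: 369.9 km
Smallest added distance is 369.9 km, inserting between N3 and N4.

between N3 and N4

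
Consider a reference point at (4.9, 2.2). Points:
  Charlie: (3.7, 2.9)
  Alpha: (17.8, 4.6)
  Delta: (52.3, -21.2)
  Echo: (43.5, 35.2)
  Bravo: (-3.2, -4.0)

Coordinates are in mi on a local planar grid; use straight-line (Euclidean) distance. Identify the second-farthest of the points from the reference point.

Echo

Distances from the reference point ((4.9, 2.2)):
Delta: 52.9 mi
Echo: 50.8 mi
Alpha: 13.1 mi
Bravo: 10.2 mi
Charlie: 1.4 mi
The second-farthest is Echo at 50.8 mi.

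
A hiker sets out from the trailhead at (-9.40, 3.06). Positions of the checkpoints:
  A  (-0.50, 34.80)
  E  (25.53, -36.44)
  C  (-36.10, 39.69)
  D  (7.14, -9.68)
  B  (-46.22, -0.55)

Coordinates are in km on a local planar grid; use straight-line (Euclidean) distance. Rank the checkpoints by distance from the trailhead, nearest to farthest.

Distances from the trailhead:
D (7.14, -9.68): 20.9 km
A (-0.50, 34.80): 33.0 km
B (-46.22, -0.55): 37.0 km
C (-36.10, 39.69): 45.3 km
E (25.53, -36.44): 52.7 km

D, A, B, C, E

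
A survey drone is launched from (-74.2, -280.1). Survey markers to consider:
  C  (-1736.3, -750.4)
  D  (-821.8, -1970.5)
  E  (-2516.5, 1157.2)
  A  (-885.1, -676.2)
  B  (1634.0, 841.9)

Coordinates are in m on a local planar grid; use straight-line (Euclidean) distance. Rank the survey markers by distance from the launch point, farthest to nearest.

Distances from the launch point:
E (-2516.5, 1157.2): 2833.8 m
B (1634.0, 841.9): 2043.7 m
D (-821.8, -1970.5): 1848.3 m
C (-1736.3, -750.4): 1727.4 m
A (-885.1, -676.2): 902.5 m

E, B, D, C, A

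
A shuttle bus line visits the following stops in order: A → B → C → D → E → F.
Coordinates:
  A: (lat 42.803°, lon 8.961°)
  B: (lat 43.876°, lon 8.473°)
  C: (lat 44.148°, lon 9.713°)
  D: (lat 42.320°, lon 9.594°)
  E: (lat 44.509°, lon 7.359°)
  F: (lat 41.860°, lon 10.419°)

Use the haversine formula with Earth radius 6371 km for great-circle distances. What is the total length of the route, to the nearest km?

1121 km

Leg distances:
A→B: 125.7 km  (cumulative 125.7 km)
B→C: 103.7 km  (cumulative 229.3 km)
C→D: 203.5 km  (cumulative 432.8 km)
D→E: 303.0 km  (cumulative 735.9 km)
E→F: 385.1 km  (cumulative 1120.9 km)
Total route length ≈ 1121 km.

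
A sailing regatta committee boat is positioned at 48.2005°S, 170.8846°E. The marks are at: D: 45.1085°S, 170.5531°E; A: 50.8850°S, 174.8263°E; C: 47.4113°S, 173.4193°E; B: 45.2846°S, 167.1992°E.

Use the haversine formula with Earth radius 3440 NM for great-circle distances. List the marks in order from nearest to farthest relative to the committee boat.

C, D, A, B

Distance from the committee boat at 48.2005°S, 170.8846°E to each:
C 47.4113°S, 173.4193°E: 112.7 NM
D 45.1085°S, 170.5531°E: 186.1 NM
A 50.8850°S, 174.8263°E: 222.6 NM
B 45.2846°S, 167.1992°E: 231.5 NM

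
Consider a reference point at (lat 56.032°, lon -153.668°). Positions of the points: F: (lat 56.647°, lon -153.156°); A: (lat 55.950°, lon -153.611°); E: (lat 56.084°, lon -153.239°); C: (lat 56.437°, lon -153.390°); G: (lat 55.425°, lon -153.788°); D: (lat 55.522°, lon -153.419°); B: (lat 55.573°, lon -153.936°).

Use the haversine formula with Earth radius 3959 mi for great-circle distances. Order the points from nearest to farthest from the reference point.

Computing each great-circle distance from (lat 56.032°, lon -153.668°):
A (lat 55.950°, lon -153.611°): 6.1 mi
E (lat 56.084°, lon -153.239°): 16.9 mi
C (lat 56.437°, lon -153.390°): 30.0 mi
B (lat 55.573°, lon -153.936°): 33.4 mi
D (lat 55.522°, lon -153.419°): 36.5 mi
G (lat 55.425°, lon -153.788°): 42.2 mi
F (lat 56.647°, lon -153.156°): 46.8 mi

A, E, C, B, D, G, F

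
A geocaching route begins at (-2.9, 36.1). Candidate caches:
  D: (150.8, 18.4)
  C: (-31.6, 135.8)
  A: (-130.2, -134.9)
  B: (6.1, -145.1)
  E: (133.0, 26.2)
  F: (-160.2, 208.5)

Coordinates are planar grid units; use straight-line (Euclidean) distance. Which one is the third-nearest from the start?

Distance to each, sorted:
C: 103.7
E: 136.3
D: 154.7
B: 181.4
A: 213.2
F: 233.4
The third-nearest is D at 154.7.

D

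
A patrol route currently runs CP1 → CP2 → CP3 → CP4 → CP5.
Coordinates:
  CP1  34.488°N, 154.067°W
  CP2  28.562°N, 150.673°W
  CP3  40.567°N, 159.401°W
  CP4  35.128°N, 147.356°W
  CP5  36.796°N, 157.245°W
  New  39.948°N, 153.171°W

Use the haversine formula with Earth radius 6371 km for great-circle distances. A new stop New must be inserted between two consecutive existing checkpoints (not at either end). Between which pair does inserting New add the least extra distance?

between CP3 and CP4

Added distance for inserting New between each consecutive pair:
CP1–CP2: 1165.7 km
CP2–CP3: 265.7 km
CP3–CP4: 57.7 km
CP4–CP5: 331.5 km
Smallest added distance is 57.7 km, inserting between CP3 and CP4.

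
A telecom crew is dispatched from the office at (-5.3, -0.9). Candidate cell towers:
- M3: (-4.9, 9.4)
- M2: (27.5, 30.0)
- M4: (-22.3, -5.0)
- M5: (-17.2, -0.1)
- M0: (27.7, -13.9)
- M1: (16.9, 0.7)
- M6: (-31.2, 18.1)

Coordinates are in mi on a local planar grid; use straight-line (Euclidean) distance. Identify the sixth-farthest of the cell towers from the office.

Distances from the office ((-5.3, -0.9)):
M2: 45.1 mi
M0: 35.5 mi
M6: 32.1 mi
M1: 22.3 mi
M4: 17.5 mi
M5: 11.9 mi
M3: 10.3 mi
The sixth-farthest is M5 at 11.9 mi.

M5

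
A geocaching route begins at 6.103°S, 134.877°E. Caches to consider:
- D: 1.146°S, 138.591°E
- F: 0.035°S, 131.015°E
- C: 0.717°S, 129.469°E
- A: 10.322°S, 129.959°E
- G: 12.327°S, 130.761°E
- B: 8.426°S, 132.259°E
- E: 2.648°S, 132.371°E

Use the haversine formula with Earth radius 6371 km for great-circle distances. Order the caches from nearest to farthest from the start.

Computing each great-circle distance from 6.103°S, 134.877°E:
B 8.426°S, 132.259°E: 387.4 km
E 2.648°S, 132.371°E: 474.1 km
D 1.146°S, 138.591°E: 688.2 km
A 10.322°S, 129.959°E: 716.2 km
F 0.035°S, 131.015°E: 799.4 km
G 12.327°S, 130.761°E: 826.3 km
C 0.717°S, 129.469°E: 847.8 km

B, E, D, A, F, G, C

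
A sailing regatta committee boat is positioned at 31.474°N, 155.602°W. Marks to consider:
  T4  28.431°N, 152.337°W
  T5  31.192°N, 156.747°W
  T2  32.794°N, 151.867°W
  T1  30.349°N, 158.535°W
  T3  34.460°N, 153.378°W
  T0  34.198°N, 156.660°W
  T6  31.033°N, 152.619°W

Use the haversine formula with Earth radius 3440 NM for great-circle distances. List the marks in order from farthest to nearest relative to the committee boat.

T4, T3, T2, T0, T1, T6, T5

Distance from the committee boat at 31.474°N, 155.602°W to each:
T4 28.431°N, 152.337°W: 249.4 NM
T3 34.460°N, 153.378°W: 211.4 NM
T2 32.794°N, 151.867°W: 205.8 NM
T0 34.198°N, 156.660°W: 172.0 NM
T1 30.349°N, 158.535°W: 165.5 NM
T6 31.033°N, 152.619°W: 155.4 NM
T5 31.192°N, 156.747°W: 61.1 NM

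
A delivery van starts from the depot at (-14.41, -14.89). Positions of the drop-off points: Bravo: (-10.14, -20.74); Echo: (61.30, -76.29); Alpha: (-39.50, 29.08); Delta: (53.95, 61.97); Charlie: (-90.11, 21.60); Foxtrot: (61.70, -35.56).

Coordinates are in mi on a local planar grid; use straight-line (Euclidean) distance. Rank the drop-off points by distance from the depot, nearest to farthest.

Bravo, Alpha, Foxtrot, Charlie, Echo, Delta

Distance from the depot at (-14.41, -14.89) to each:
Bravo (-10.14, -20.74): 7.2 mi
Alpha (-39.50, 29.08): 50.6 mi
Foxtrot (61.70, -35.56): 78.9 mi
Charlie (-90.11, 21.60): 84.0 mi
Echo (61.30, -76.29): 97.5 mi
Delta (53.95, 61.97): 102.9 mi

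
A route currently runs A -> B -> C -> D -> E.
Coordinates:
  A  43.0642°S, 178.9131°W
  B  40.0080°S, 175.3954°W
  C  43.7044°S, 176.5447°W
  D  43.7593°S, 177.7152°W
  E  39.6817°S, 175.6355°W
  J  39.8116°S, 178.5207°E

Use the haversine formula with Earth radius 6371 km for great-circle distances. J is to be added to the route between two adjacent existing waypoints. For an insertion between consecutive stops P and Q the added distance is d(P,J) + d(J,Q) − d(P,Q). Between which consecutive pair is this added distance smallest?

Added distance for inserting J between each consecutive pair:
A–B: 490.9 km
B–C: 692.9 km
C–D: 1039.7 km
D–E: 553.1 km
Smallest added distance is 490.9 km, inserting between A and B.

between A and B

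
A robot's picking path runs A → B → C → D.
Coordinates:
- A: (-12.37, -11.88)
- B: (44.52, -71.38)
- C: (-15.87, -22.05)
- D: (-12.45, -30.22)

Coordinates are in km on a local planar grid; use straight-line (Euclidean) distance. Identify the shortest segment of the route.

C–D

Leg distances:
A→B: 82.3 km
B→C: 78.0 km
C→D: 8.9 km
The shortest leg is C–D at 8.9 km.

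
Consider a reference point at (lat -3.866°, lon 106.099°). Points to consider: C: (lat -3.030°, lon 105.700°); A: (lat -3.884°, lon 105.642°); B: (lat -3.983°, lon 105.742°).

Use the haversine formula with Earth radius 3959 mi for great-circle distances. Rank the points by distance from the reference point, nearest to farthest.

Distances from the reference point:
B (lat -3.983°, lon 105.742°): 25.9 mi
A (lat -3.884°, lon 105.642°): 31.5 mi
C (lat -3.030°, lon 105.700°): 64.0 mi

B, A, C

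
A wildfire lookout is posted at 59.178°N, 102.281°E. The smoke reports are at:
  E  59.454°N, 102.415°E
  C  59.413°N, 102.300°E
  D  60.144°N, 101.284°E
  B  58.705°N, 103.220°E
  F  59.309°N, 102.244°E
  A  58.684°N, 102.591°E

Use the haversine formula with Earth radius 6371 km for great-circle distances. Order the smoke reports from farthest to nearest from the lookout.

Distance from the lookout at 59.178°N, 102.281°E to each:
D 60.144°N, 101.284°E: 121.1 km
B 58.705°N, 103.220°E: 75.3 km
A 58.684°N, 102.591°E: 57.7 km
E 59.454°N, 102.415°E: 31.6 km
C 59.413°N, 102.300°E: 26.2 km
F 59.309°N, 102.244°E: 14.7 km

D, B, A, E, C, F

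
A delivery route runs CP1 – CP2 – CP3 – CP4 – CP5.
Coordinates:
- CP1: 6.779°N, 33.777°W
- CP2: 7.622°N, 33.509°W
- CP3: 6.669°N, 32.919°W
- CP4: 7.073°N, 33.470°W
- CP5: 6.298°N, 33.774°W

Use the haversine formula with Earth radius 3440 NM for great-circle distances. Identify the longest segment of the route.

CP2–CP3

Leg distances:
CP1→CP2: 53.1 NM
CP2→CP3: 67.2 NM
CP3→CP4: 40.8 NM
CP4→CP5: 49.9 NM
The longest leg is CP2–CP3 at 67.2 NM.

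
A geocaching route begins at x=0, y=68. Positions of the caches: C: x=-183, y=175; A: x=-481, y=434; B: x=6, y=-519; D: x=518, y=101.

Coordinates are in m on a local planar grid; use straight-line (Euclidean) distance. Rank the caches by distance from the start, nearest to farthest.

C, D, B, A

Distance from the start at x=0, y=68 to each:
C x=-183, y=175: 212.0 m
D x=518, y=101: 519.1 m
B x=6, y=-519: 587.0 m
A x=-481, y=434: 604.4 m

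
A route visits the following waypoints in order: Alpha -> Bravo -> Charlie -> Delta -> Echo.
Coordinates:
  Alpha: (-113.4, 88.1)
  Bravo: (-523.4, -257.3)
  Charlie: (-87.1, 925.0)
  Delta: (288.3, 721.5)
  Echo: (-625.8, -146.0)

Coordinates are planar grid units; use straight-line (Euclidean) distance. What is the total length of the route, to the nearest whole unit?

3484

Leg distances:
Alpha→Bravo: 536.1  (cumulative 536.1)
Bravo→Charlie: 1260.2  (cumulative 1796.3)
Charlie→Delta: 427.0  (cumulative 2223.3)
Delta→Echo: 1260.2  (cumulative 3483.6)
Total route length ≈ 3484.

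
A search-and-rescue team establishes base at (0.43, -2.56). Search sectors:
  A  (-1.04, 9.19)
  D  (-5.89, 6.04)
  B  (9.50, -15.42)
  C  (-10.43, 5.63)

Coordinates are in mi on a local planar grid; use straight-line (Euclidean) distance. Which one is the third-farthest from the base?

Distance to each, sorted:
B: 15.7 mi
C: 13.6 mi
A: 11.8 mi
D: 10.7 mi
The third-farthest is A at 11.8 mi.

A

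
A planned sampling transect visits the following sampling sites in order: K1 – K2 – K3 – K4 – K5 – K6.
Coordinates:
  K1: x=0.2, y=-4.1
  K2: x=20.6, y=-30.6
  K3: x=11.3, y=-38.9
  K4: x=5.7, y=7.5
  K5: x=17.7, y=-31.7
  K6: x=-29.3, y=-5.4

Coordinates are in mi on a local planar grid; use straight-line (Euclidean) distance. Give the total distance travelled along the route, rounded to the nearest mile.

187 mi

Leg distances:
K1→K2: 33.4 mi  (cumulative 33.4 mi)
K2→K3: 12.5 mi  (cumulative 45.9 mi)
K3→K4: 46.7 mi  (cumulative 92.6 mi)
K4→K5: 41.0 mi  (cumulative 133.6 mi)
K5→K6: 53.9 mi  (cumulative 187.5 mi)
Total route length ≈ 187 mi.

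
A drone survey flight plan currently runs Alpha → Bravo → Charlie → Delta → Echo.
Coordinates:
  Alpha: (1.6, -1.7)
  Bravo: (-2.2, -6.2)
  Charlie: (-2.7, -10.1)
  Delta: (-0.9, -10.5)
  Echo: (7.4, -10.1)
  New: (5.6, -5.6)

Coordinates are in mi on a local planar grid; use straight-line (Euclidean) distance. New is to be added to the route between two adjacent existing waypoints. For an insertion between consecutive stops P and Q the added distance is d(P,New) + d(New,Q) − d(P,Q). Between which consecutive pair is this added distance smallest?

Added distance for inserting New between each consecutive pair:
Alpha–Bravo: 7.5 mi
Bravo–Charlie: 13.3 mi
Charlie–Delta: 15.7 mi
Delta–Echo: 4.7 mi
Smallest added distance is 4.7 mi, inserting between Delta and Echo.

between Delta and Echo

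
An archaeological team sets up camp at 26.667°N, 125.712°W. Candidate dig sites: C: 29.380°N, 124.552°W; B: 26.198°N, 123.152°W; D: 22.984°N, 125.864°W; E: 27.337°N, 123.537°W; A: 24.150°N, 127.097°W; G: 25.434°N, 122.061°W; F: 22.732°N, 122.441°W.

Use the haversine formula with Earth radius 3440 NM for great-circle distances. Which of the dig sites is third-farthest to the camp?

Distance to each, sorted:
F: 296.0 NM
D: 221.3 NM
G: 210.4 NM
C: 174.1 NM
A: 168.8 NM
B: 140.5 NM
E: 123.1 NM
The third-farthest is G at 210.4 NM.

G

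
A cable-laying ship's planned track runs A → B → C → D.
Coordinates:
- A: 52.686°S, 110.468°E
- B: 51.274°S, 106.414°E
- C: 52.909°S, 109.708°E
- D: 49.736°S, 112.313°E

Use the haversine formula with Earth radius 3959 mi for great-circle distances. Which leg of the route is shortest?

B–C

Leg distances:
A→B: 198.2 mi
B→C: 179.7 mi
C→D: 246.4 mi
The shortest leg is B–C at 179.7 mi.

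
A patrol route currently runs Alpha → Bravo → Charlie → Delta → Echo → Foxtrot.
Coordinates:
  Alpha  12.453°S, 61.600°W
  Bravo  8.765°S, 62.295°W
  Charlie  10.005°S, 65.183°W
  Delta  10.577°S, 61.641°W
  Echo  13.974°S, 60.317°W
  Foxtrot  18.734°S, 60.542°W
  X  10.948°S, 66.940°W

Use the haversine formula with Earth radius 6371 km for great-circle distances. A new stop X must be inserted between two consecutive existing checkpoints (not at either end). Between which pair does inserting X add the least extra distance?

between Charlie and Delta

Added distance for inserting X between each consecutive pair:
Alpha–Bravo: 751.7 km
Bravo–Charlie: 437.1 km
Charlie–Delta: 406.5 km
Delta–Echo: 970.0 km
Echo–Foxtrot: 1369.2 km
Smallest added distance is 406.5 km, inserting between Charlie and Delta.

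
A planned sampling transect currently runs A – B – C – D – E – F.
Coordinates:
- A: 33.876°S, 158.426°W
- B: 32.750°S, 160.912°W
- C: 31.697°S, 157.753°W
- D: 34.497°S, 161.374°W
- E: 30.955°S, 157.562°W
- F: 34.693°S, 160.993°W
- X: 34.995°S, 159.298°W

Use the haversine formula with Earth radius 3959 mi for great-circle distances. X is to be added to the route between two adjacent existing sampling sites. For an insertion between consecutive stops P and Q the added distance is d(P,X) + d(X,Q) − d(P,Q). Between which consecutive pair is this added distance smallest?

between E and F

Added distance for inserting X between each consecutive pair:
A–B: 109.3 mi
B–C: 226.9 mi
C–D: 82.3 mi
D–E: 89.4 mi
E–F: 68.9 mi
Smallest added distance is 68.9 mi, inserting between E and F.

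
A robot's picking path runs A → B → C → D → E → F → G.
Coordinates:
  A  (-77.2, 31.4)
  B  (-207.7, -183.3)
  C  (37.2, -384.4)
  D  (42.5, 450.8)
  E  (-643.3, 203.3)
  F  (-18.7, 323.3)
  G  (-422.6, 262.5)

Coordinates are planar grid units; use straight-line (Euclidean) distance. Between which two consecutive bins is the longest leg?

C–D

Leg distances:
A→B: 251.2
B→C: 316.9
C→D: 835.2
D→E: 729.1
E→F: 636.0
F→G: 408.5
The longest leg is C–D at 835.2.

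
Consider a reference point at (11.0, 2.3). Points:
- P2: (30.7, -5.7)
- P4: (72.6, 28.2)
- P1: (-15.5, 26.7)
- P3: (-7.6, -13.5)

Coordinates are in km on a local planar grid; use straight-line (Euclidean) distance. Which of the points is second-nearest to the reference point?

P3

Distances from the reference point ((11.0, 2.3)):
P2: 21.3 km
P3: 24.4 km
P1: 36.0 km
P4: 66.8 km
The second-nearest is P3 at 24.4 km.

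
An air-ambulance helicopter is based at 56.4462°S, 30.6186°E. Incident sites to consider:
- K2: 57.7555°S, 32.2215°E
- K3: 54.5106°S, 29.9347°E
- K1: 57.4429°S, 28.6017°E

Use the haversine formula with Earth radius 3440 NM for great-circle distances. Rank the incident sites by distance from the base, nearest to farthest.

K1, K2, K3

Distances from the base:
K1 57.4429°S, 28.6017°E: 89.1 NM
K2 57.7555°S, 32.2215°E: 94.4 NM
K3 54.5106°S, 29.9347°E: 118.5 NM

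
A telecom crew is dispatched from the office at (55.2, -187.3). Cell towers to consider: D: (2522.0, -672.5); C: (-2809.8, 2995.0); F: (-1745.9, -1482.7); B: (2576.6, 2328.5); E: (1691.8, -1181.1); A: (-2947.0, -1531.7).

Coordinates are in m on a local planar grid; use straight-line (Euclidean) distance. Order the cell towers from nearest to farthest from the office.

E, F, D, A, B, C

Distance from the office at (55.2, -187.3) to each:
E (1691.8, -1181.1): 1914.7 m
F (-1745.9, -1482.7): 2218.6 m
D (2522.0, -672.5): 2514.1 m
A (-2947.0, -1531.7): 3289.5 m
B (2576.6, 2328.5): 3561.8 m
C (-2809.8, 2995.0): 4282.0 m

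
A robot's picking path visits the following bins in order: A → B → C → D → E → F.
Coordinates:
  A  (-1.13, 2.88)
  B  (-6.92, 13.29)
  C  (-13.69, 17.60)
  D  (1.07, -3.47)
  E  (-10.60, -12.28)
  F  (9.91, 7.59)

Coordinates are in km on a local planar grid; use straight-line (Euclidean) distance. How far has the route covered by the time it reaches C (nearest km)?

20 km

Leg distances:
A→B: 11.9 km  (cumulative 11.9 km)
B→C: 8.0 km  (cumulative 19.9 km)
Cumulative distance at C ≈ 20 km.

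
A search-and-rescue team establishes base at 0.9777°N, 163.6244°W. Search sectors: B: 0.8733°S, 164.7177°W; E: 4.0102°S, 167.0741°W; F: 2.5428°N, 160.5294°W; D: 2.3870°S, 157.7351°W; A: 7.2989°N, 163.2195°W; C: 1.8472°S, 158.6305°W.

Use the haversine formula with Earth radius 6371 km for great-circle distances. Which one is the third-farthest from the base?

Distance to each, sorted:
D: 754.1 km
A: 704.3 km
E: 674.2 km
C: 637.9 km
F: 385.5 km
B: 239.0 km
The third-farthest is E at 674.2 km.

E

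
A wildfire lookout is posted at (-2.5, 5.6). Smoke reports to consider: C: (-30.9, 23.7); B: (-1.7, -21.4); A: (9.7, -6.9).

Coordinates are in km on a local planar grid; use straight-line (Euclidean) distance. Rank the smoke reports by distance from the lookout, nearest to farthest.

A, B, C

Distances from the lookout:
A (9.7, -6.9): 17.5 km
B (-1.7, -21.4): 27.0 km
C (-30.9, 23.7): 33.7 km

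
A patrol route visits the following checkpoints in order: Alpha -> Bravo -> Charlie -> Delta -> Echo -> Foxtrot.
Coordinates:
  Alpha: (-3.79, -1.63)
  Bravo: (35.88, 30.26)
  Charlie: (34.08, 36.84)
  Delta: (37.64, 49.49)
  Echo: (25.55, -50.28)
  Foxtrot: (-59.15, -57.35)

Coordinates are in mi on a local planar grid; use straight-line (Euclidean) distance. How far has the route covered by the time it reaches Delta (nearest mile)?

Leg distances:
Alpha→Bravo: 50.9 mi  (cumulative 50.9 mi)
Bravo→Charlie: 6.8 mi  (cumulative 57.7 mi)
Charlie→Delta: 13.1 mi  (cumulative 70.9 mi)
Cumulative distance at Delta ≈ 71 mi.

71 mi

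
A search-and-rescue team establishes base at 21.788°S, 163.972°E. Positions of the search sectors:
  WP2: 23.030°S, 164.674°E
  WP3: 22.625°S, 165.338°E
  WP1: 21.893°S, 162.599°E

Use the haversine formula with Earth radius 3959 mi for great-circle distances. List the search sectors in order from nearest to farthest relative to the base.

Distances from the base:
WP1 21.893°S, 162.599°E: 88.4 mi
WP2 23.030°S, 164.674°E: 96.8 mi
WP3 22.625°S, 165.338°E: 104.8 mi

WP1, WP2, WP3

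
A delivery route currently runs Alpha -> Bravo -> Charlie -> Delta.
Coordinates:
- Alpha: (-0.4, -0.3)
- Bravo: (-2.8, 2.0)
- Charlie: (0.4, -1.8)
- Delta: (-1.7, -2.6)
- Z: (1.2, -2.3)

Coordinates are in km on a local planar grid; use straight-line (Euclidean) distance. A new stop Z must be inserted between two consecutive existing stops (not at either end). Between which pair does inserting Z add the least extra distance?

Added distance for inserting Z between each consecutive pair:
Alpha–Bravo: 5.1 km
Bravo–Charlie: 1.8 km
Charlie–Delta: 1.6 km
Smallest added distance is 1.6 km, inserting between Charlie and Delta.

between Charlie and Delta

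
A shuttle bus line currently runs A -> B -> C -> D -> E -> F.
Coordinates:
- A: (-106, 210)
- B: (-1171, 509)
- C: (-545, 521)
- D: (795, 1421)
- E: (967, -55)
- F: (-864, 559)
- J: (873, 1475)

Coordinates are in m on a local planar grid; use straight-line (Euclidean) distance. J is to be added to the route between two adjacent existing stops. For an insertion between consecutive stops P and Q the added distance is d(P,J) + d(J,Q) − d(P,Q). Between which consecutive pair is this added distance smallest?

Added distance for inserting J between each consecutive pair:
A–B: 2754.2 m
B–C: 3343.7 m
C–D: 189.7 m
D–E: 141.8 m
E–F: 1565.4 m
Smallest added distance is 141.8 m, inserting between D and E.

between D and E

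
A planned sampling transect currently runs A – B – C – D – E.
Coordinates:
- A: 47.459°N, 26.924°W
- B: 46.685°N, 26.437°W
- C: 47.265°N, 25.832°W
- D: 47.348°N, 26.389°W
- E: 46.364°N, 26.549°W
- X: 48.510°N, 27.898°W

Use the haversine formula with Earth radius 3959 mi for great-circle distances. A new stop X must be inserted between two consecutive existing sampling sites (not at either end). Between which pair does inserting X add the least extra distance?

Added distance for inserting X between each consecutive pair:
A–B: 170.6 mi
B–C: 222.8 mi
C–D: 208.4 mi
D–E: 199.1 mi
Smallest added distance is 170.6 mi, inserting between A and B.

between A and B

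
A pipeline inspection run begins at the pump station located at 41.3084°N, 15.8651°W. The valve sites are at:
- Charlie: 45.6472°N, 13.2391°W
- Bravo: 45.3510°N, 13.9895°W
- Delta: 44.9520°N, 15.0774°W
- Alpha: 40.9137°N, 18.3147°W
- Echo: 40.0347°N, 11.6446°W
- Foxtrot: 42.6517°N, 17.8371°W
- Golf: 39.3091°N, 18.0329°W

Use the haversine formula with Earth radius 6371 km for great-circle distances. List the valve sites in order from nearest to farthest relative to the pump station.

Alpha, Foxtrot, Golf, Echo, Delta, Bravo, Charlie

Computing each great-circle distance from 41.3084°N, 15.8651°W:
Alpha 40.9137°N, 18.3147°W: 209.9 km
Foxtrot 42.6517°N, 17.8371°W: 221.1 km
Golf 39.3091°N, 18.0329°W: 288.4 km
Echo 40.0347°N, 11.6446°W: 383.0 km
Delta 44.9520°N, 15.0774°W: 410.2 km
Bravo 45.3510°N, 13.9895°W: 474.4 km
Charlie 45.6472°N, 13.2391°W: 526.9 km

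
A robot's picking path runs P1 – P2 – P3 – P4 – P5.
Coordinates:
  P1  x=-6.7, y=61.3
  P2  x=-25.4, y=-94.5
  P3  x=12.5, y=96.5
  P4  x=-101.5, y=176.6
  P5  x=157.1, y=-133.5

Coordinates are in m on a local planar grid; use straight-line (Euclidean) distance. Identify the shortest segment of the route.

Leg distances:
P1→P2: 156.9 m
P2→P3: 194.7 m
P3→P4: 139.3 m
P4→P5: 403.8 m
The shortest leg is P3–P4 at 139.3 m.

P3–P4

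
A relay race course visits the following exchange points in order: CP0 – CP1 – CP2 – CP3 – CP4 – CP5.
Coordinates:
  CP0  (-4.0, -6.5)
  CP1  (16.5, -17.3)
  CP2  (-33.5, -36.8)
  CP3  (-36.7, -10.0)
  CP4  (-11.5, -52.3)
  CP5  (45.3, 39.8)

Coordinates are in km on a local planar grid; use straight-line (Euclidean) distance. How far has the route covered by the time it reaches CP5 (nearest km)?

Leg distances:
CP0→CP1: 23.2 km  (cumulative 23.2 km)
CP1→CP2: 53.7 km  (cumulative 76.8 km)
CP2→CP3: 27.0 km  (cumulative 103.8 km)
CP3→CP4: 49.2 km  (cumulative 153.1 km)
CP4→CP5: 108.2 km  (cumulative 261.3 km)
Cumulative distance at CP5 ≈ 261 km.

261 km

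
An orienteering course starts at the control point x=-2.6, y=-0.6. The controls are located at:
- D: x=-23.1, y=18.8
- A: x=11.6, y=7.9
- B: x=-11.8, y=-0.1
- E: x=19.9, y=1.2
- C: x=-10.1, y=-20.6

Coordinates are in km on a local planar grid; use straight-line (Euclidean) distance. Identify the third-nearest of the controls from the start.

Distances from the start (x=-2.6, y=-0.6):
B: 9.2 km
A: 16.5 km
C: 21.4 km
E: 22.6 km
D: 28.2 km
The third-nearest is C at 21.4 km.

C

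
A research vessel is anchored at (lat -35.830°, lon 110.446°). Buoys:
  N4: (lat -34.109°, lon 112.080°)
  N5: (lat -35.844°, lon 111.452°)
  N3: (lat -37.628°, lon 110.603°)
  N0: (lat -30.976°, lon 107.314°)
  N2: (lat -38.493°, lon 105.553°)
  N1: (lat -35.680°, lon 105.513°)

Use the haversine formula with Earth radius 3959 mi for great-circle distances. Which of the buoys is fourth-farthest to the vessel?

Distances from the vessel ((lat -35.830°, lon 110.446°)):
N0: 380.9 mi
N2: 326.2 mi
N1: 276.8 mi
N4: 150.7 mi
N3: 124.5 mi
N5: 56.4 mi
The fourth-farthest is N4 at 150.7 mi.

N4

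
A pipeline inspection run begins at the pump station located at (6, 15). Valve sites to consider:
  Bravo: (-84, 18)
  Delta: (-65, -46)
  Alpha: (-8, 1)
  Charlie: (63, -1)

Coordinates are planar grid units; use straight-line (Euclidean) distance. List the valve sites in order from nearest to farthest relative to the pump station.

Distance from the pump station at (6, 15) to each:
Alpha (-8, 1): 19.8
Charlie (63, -1): 59.2
Bravo (-84, 18): 90.0
Delta (-65, -46): 93.6

Alpha, Charlie, Bravo, Delta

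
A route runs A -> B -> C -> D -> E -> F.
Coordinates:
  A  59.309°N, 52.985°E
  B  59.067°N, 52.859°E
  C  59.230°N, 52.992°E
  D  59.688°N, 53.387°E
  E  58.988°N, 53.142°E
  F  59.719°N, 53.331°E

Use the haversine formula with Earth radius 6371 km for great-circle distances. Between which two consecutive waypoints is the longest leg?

Leg distances:
A→B: 27.8 km
B→C: 19.6 km
C→D: 55.6 km
D→E: 79.1 km
E→F: 82.0 km
The longest leg is E–F at 82.0 km.

E–F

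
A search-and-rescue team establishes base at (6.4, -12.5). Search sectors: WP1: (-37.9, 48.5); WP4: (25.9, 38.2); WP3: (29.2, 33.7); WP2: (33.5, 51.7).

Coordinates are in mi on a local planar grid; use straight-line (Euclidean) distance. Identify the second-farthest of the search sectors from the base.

WP2

Distances from the base ((6.4, -12.5)):
WP1: 75.4 mi
WP2: 69.7 mi
WP4: 54.3 mi
WP3: 51.5 mi
The second-farthest is WP2 at 69.7 mi.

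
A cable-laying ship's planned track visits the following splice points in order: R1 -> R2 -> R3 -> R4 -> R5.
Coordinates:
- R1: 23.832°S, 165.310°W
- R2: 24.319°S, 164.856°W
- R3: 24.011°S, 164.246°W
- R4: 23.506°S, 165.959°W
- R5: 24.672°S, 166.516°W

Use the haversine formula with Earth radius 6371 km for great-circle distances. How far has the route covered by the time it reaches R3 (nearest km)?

Leg distances:
R1→R2: 71.1 km  (cumulative 71.1 km)
R2→R3: 70.7 km  (cumulative 141.8 km)
Cumulative distance at R3 ≈ 142 km.

142 km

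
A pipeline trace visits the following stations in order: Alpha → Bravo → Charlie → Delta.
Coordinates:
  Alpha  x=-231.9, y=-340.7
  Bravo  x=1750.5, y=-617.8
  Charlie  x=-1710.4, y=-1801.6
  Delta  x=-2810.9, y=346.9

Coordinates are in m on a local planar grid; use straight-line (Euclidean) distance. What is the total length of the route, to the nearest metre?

Leg distances:
Alpha→Bravo: 2001.7 m  (cumulative 2001.7 m)
Bravo→Charlie: 3657.8 m  (cumulative 5659.4 m)
Charlie→Delta: 2413.9 m  (cumulative 8073.4 m)
Total route length ≈ 8073 m.

8073 m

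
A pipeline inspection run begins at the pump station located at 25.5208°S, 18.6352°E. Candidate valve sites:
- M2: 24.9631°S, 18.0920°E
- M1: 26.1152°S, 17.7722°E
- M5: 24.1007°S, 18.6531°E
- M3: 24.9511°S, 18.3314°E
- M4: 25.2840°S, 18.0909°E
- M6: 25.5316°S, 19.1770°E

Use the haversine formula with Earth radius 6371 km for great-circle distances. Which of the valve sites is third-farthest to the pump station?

Distance to each, sorted:
M5: 157.9 km
M1: 108.8 km
M2: 82.6 km
M3: 70.3 km
M4: 60.7 km
M6: 54.4 km
The third-farthest is M2 at 82.6 km.

M2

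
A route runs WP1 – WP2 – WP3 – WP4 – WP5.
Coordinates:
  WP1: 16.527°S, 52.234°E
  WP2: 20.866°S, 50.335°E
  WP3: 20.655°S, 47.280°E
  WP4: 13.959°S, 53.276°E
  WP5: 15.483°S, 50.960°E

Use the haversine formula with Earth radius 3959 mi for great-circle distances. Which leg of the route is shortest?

Leg distances:
WP1→WP2: 324.5 mi
WP2→WP3: 197.9 mi
WP3→WP4: 608.5 mi
WP4→WP5: 187.2 mi
The shortest leg is WP4–WP5 at 187.2 mi.

WP4–WP5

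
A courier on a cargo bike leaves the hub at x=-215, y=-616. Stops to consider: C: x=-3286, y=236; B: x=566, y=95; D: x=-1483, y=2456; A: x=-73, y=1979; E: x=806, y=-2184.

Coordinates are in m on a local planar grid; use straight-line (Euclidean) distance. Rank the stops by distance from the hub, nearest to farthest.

Computing each straight-line distance from x=-215, y=-616:
B x=566, y=95: 1056.2 m
E x=806, y=-2184: 1871.1 m
A x=-73, y=1979: 2598.9 m
C x=-3286, y=236: 3187.0 m
D x=-1483, y=2456: 3323.4 m

B, E, A, C, D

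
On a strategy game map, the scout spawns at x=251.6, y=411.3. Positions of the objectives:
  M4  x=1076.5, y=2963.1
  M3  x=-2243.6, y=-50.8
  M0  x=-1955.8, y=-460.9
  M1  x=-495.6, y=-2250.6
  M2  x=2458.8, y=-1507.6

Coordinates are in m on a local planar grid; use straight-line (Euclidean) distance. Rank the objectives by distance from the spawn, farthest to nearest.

Distances from the spawn:
M2 x=2458.8, y=-1507.6: 2924.7 m
M1 x=-495.6, y=-2250.6: 2764.8 m
M4 x=1076.5, y=2963.1: 2681.8 m
M3 x=-2243.6, y=-50.8: 2537.6 m
M0 x=-1955.8, y=-460.9: 2373.5 m

M2, M1, M4, M3, M0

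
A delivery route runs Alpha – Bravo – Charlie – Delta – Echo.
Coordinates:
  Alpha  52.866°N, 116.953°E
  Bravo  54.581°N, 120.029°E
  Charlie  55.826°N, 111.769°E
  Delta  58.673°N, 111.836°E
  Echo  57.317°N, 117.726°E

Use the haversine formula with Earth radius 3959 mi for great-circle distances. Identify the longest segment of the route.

Leg distances:
Alpha→Bravo: 172.8 mi
Bravo→Charlie: 336.6 mi
Charlie→Delta: 196.7 mi
Delta→Echo: 235.1 mi
The longest leg is Bravo–Charlie at 336.6 mi.

Bravo–Charlie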